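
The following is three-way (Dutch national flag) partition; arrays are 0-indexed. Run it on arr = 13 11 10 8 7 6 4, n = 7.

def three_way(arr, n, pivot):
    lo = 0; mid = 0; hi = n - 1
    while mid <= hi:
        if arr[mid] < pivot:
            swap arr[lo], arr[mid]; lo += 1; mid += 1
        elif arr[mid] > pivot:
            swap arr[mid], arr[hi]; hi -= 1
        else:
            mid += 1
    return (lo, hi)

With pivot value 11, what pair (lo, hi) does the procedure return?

(5, 5)

pivot = 11; lo=0, mid=0, hi=6
arr[mid]=13>11: swap arr[0],arr[6]; hi=5 → 4 11 10 8 7 6 13
arr[mid]=4<11: swap arr[0],arr[0]; lo=1,mid=1 → 4 11 10 8 7 6 13
arr[mid]=11=11: mid=2
arr[mid]=10<11: swap arr[1],arr[2]; lo=2,mid=3 → 4 10 11 8 7 6 13
arr[mid]=8<11: swap arr[2],arr[3]; lo=3,mid=4 → 4 10 8 11 7 6 13
arr[mid]=7<11: swap arr[3],arr[4]; lo=4,mid=5 → 4 10 8 7 11 6 13
arr[mid]=6<11: swap arr[4],arr[5]; lo=5,mid=6 → 4 10 8 7 6 11 13
end: lo=5, hi=5; arr = 4 10 8 7 6 11 13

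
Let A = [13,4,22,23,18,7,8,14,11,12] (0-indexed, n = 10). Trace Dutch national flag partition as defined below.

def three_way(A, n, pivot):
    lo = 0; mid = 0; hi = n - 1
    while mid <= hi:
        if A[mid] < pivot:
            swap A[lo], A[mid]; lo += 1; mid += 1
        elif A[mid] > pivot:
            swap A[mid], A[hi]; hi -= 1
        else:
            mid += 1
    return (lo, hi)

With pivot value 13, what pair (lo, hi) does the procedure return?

(5, 5)

lo=0 mid=0 hi=9
13=13: mid=1
4<13: swap(0,1), lo=1 mid=2 ⇒ [4,13,22,23,18,7,8,14,11,12]
22>13: swap(2,9), hi=8 ⇒ [4,13,12,23,18,7,8,14,11,22]
12<13: swap(1,2), lo=2 mid=3 ⇒ [4,12,13,23,18,7,8,14,11,22]
23>13: swap(3,8), hi=7 ⇒ [4,12,13,11,18,7,8,14,23,22]
11<13: swap(2,3), lo=3 mid=4 ⇒ [4,12,11,13,18,7,8,14,23,22]
18>13: swap(4,7), hi=6 ⇒ [4,12,11,13,14,7,8,18,23,22]
14>13: swap(4,6), hi=5 ⇒ [4,12,11,13,8,7,14,18,23,22]
8<13: swap(3,4), lo=4 mid=5 ⇒ [4,12,11,8,13,7,14,18,23,22]
7<13: swap(4,5), lo=5 mid=6 ⇒ [4,12,11,8,7,13,14,18,23,22]
done. lo=5 hi=5; A=[4,12,11,8,7,13,14,18,23,22]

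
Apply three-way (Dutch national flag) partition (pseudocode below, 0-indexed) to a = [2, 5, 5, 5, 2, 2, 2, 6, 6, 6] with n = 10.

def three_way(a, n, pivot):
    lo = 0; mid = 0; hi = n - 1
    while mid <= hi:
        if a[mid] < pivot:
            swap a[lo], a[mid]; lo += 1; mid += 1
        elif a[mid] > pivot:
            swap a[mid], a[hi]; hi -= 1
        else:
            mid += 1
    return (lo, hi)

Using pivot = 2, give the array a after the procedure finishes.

[2, 2, 2, 2, 5, 5, 6, 6, 6, 5]

lo=0 mid=0 hi=9
2=2: mid=1
5>2: swap(1,9), hi=8 ⇒ [2, 6, 5, 5, 2, 2, 2, 6, 6, 5]
6>2: swap(1,8), hi=7 ⇒ [2, 6, 5, 5, 2, 2, 2, 6, 6, 5]
6>2: swap(1,7), hi=6 ⇒ [2, 6, 5, 5, 2, 2, 2, 6, 6, 5]
6>2: swap(1,6), hi=5 ⇒ [2, 2, 5, 5, 2, 2, 6, 6, 6, 5]
2=2: mid=2
5>2: swap(2,5), hi=4 ⇒ [2, 2, 2, 5, 2, 5, 6, 6, 6, 5]
2=2: mid=3
5>2: swap(3,4), hi=3 ⇒ [2, 2, 2, 2, 5, 5, 6, 6, 6, 5]
2=2: mid=4
done. lo=0 hi=3; a=[2, 2, 2, 2, 5, 5, 6, 6, 6, 5]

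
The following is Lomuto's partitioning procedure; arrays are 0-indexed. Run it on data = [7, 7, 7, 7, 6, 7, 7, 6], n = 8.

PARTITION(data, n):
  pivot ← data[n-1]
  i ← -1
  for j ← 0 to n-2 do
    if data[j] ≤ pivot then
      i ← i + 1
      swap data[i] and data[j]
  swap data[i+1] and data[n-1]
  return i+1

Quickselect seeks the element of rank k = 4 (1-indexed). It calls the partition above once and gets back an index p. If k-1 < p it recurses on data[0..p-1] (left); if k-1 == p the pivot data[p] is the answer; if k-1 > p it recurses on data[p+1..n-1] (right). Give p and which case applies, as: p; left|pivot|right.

pivot = data[7] = 6; i = -1
j=0: data[0]=7 > 6 → no swap
j=1: data[1]=7 > 6 → no swap
j=2: data[2]=7 > 6 → no swap
j=3: data[3]=7 > 6 → no swap
j=4: data[4]=6 ≤ 6 → i=0, swap data[0],data[4] → [6, 7, 7, 7, 7, 7, 7, 6]
j=5: data[5]=7 > 6 → no swap
j=6: data[6]=7 > 6 → no swap
final swap data[1],data[7] → [6, 6, 7, 7, 7, 7, 7, 7]; return 1
p = 1; k-1 = 3 > 1 ⇒ right

1; right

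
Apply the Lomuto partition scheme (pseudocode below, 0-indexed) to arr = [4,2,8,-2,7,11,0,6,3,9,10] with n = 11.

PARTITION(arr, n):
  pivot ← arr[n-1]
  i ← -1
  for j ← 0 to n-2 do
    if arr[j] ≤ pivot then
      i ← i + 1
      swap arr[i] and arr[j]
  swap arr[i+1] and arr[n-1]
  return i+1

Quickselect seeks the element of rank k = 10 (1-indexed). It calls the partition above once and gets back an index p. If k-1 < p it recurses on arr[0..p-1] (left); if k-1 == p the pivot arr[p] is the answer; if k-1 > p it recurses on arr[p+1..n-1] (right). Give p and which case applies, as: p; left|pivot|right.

pivot=10, i=-1
j=0: 4≤10, i=0, swap(0,0) ⇒ [4,2,8,-2,7,11,0,6,3,9,10]
j=1: 2≤10, i=1, swap(1,1) ⇒ [4,2,8,-2,7,11,0,6,3,9,10]
j=2: 8≤10, i=2, swap(2,2) ⇒ [4,2,8,-2,7,11,0,6,3,9,10]
j=3: -2≤10, i=3, swap(3,3) ⇒ [4,2,8,-2,7,11,0,6,3,9,10]
j=4: 7≤10, i=4, swap(4,4) ⇒ [4,2,8,-2,7,11,0,6,3,9,10]
j=5: 11>10, skip
j=6: 0≤10, i=5, swap(5,6) ⇒ [4,2,8,-2,7,0,11,6,3,9,10]
j=7: 6≤10, i=6, swap(6,7) ⇒ [4,2,8,-2,7,0,6,11,3,9,10]
j=8: 3≤10, i=7, swap(7,8) ⇒ [4,2,8,-2,7,0,6,3,11,9,10]
j=9: 9≤10, i=8, swap(8,9) ⇒ [4,2,8,-2,7,0,6,3,9,11,10]
swap(9,10) ⇒ [4,2,8,-2,7,0,6,3,9,10,11]; return 9
p = 9; k-1 = 9 == 9 ⇒ pivot

9; pivot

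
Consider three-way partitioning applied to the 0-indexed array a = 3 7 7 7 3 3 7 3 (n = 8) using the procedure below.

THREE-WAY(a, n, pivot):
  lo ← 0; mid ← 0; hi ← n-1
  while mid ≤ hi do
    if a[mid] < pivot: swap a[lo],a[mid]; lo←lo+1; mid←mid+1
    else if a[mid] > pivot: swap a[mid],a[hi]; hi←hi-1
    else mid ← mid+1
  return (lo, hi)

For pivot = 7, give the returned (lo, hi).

pivot = 7; lo=0, mid=0, hi=7
a[mid]=3<7: swap a[0],a[0]; lo=1,mid=1 → 3 7 7 7 3 3 7 3
a[mid]=7=7: mid=2
a[mid]=7=7: mid=3
a[mid]=7=7: mid=4
a[mid]=3<7: swap a[1],a[4]; lo=2,mid=5 → 3 3 7 7 7 3 7 3
a[mid]=3<7: swap a[2],a[5]; lo=3,mid=6 → 3 3 3 7 7 7 7 3
a[mid]=7=7: mid=7
a[mid]=3<7: swap a[3],a[7]; lo=4,mid=8 → 3 3 3 3 7 7 7 7
end: lo=4, hi=7; a = 3 3 3 3 7 7 7 7

(4, 7)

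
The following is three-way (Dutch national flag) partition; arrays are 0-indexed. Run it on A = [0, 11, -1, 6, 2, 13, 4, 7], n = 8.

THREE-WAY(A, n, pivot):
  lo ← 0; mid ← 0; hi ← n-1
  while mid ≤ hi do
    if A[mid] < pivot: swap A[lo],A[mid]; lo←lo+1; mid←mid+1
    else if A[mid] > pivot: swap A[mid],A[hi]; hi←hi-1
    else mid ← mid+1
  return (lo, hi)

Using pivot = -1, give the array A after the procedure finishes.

pivot = -1; lo=0, mid=0, hi=7
A[mid]=0>-1: swap A[0],A[7]; hi=6 → [7, 11, -1, 6, 2, 13, 4, 0]
A[mid]=7>-1: swap A[0],A[6]; hi=5 → [4, 11, -1, 6, 2, 13, 7, 0]
A[mid]=4>-1: swap A[0],A[5]; hi=4 → [13, 11, -1, 6, 2, 4, 7, 0]
A[mid]=13>-1: swap A[0],A[4]; hi=3 → [2, 11, -1, 6, 13, 4, 7, 0]
A[mid]=2>-1: swap A[0],A[3]; hi=2 → [6, 11, -1, 2, 13, 4, 7, 0]
A[mid]=6>-1: swap A[0],A[2]; hi=1 → [-1, 11, 6, 2, 13, 4, 7, 0]
A[mid]=-1=-1: mid=1
A[mid]=11>-1: swap A[1],A[1]; hi=0 → [-1, 11, 6, 2, 13, 4, 7, 0]
end: lo=0, hi=0; A = [-1, 11, 6, 2, 13, 4, 7, 0]

[-1, 11, 6, 2, 13, 4, 7, 0]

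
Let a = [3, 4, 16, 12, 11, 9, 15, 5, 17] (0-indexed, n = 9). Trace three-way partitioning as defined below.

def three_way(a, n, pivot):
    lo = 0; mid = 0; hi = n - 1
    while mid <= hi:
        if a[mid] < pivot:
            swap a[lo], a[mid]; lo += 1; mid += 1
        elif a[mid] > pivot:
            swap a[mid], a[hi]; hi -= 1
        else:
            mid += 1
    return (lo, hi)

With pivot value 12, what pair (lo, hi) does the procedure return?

lo=0 mid=0 hi=8
3<12: swap(0,0), lo=1 mid=1 ⇒ [3, 4, 16, 12, 11, 9, 15, 5, 17]
4<12: swap(1,1), lo=2 mid=2 ⇒ [3, 4, 16, 12, 11, 9, 15, 5, 17]
16>12: swap(2,8), hi=7 ⇒ [3, 4, 17, 12, 11, 9, 15, 5, 16]
17>12: swap(2,7), hi=6 ⇒ [3, 4, 5, 12, 11, 9, 15, 17, 16]
5<12: swap(2,2), lo=3 mid=3 ⇒ [3, 4, 5, 12, 11, 9, 15, 17, 16]
12=12: mid=4
11<12: swap(3,4), lo=4 mid=5 ⇒ [3, 4, 5, 11, 12, 9, 15, 17, 16]
9<12: swap(4,5), lo=5 mid=6 ⇒ [3, 4, 5, 11, 9, 12, 15, 17, 16]
15>12: swap(6,6), hi=5 ⇒ [3, 4, 5, 11, 9, 12, 15, 17, 16]
done. lo=5 hi=5; a=[3, 4, 5, 11, 9, 12, 15, 17, 16]

(5, 5)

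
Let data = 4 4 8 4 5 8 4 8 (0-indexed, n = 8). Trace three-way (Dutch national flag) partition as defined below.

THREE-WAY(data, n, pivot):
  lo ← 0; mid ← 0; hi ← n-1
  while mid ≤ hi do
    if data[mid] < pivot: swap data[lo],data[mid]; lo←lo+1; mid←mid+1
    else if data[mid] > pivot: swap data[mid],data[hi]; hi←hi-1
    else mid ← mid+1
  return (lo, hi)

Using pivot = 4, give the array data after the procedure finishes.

pivot = 4; lo=0, mid=0, hi=7
data[mid]=4=4: mid=1
data[mid]=4=4: mid=2
data[mid]=8>4: swap data[2],data[7]; hi=6 → 4 4 8 4 5 8 4 8
data[mid]=8>4: swap data[2],data[6]; hi=5 → 4 4 4 4 5 8 8 8
data[mid]=4=4: mid=3
data[mid]=4=4: mid=4
data[mid]=5>4: swap data[4],data[5]; hi=4 → 4 4 4 4 8 5 8 8
data[mid]=8>4: swap data[4],data[4]; hi=3 → 4 4 4 4 8 5 8 8
end: lo=0, hi=3; data = 4 4 4 4 8 5 8 8

4 4 4 4 8 5 8 8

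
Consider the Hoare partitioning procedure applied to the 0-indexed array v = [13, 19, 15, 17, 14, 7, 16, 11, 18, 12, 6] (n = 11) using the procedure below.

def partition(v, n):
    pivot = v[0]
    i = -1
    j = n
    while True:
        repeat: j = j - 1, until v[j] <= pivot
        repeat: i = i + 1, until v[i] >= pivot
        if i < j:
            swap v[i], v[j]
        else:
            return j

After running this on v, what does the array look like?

pivot = v[0] = 13; i = -1, j = 11
j→10 (v[10]=6≤13), i→0 (v[0]=13≥13); i<j, swap → [6, 19, 15, 17, 14, 7, 16, 11, 18, 12, 13]
j→9 (v[9]=12≤13), i→1 (v[1]=19≥13); i<j, swap → [6, 12, 15, 17, 14, 7, 16, 11, 18, 19, 13]
j→7 (v[7]=11≤13), i→2 (v[2]=15≥13); i<j, swap → [6, 12, 11, 17, 14, 7, 16, 15, 18, 19, 13]
j→5 (v[5]=7≤13), i→3 (v[3]=17≥13); i<j, swap → [6, 12, 11, 7, 14, 17, 16, 15, 18, 19, 13]
j→3, i→4; i≥j, return j=3. v = [6, 12, 11, 7, 14, 17, 16, 15, 18, 19, 13]

[6, 12, 11, 7, 14, 17, 16, 15, 18, 19, 13]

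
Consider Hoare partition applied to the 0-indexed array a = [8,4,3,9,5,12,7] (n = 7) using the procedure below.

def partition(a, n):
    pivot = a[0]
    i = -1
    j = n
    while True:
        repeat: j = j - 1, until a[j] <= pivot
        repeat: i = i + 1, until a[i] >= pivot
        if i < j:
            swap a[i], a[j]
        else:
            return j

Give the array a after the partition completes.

pivot = a[0] = 8; i = -1, j = 7
j→6 (a[6]=7≤8), i→0 (a[0]=8≥8); i<j, swap → [7,4,3,9,5,12,8]
j→4 (a[4]=5≤8), i→3 (a[3]=9≥8); i<j, swap → [7,4,3,5,9,12,8]
j→3, i→4; i≥j, return j=3. a = [7,4,3,5,9,12,8]

[7,4,3,5,9,12,8]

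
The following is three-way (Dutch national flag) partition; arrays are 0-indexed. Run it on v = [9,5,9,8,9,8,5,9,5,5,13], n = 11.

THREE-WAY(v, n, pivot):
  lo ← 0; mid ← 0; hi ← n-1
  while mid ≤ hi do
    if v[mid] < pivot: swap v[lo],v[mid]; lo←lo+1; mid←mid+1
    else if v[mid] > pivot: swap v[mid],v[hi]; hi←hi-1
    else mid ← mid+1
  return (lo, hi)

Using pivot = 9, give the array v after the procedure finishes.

pivot = 9; lo=0, mid=0, hi=10
v[mid]=9=9: mid=1
v[mid]=5<9: swap v[0],v[1]; lo=1,mid=2 → [5,9,9,8,9,8,5,9,5,5,13]
v[mid]=9=9: mid=3
v[mid]=8<9: swap v[1],v[3]; lo=2,mid=4 → [5,8,9,9,9,8,5,9,5,5,13]
v[mid]=9=9: mid=5
v[mid]=8<9: swap v[2],v[5]; lo=3,mid=6 → [5,8,8,9,9,9,5,9,5,5,13]
v[mid]=5<9: swap v[3],v[6]; lo=4,mid=7 → [5,8,8,5,9,9,9,9,5,5,13]
v[mid]=9=9: mid=8
v[mid]=5<9: swap v[4],v[8]; lo=5,mid=9 → [5,8,8,5,5,9,9,9,9,5,13]
v[mid]=5<9: swap v[5],v[9]; lo=6,mid=10 → [5,8,8,5,5,5,9,9,9,9,13]
v[mid]=13>9: swap v[10],v[10]; hi=9 → [5,8,8,5,5,5,9,9,9,9,13]
end: lo=6, hi=9; v = [5,8,8,5,5,5,9,9,9,9,13]

[5,8,8,5,5,5,9,9,9,9,13]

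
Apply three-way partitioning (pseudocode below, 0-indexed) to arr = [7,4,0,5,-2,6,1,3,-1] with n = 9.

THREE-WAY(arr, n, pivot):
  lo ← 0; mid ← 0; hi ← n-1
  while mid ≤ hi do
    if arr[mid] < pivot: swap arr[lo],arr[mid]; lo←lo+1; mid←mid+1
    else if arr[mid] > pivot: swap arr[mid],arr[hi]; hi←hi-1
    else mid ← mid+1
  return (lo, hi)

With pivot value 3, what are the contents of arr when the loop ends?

[-1,0,1,-2,3,6,5,4,7]

lo=0 mid=0 hi=8
7>3: swap(0,8), hi=7 ⇒ [-1,4,0,5,-2,6,1,3,7]
-1<3: swap(0,0), lo=1 mid=1 ⇒ [-1,4,0,5,-2,6,1,3,7]
4>3: swap(1,7), hi=6 ⇒ [-1,3,0,5,-2,6,1,4,7]
3=3: mid=2
0<3: swap(1,2), lo=2 mid=3 ⇒ [-1,0,3,5,-2,6,1,4,7]
5>3: swap(3,6), hi=5 ⇒ [-1,0,3,1,-2,6,5,4,7]
1<3: swap(2,3), lo=3 mid=4 ⇒ [-1,0,1,3,-2,6,5,4,7]
-2<3: swap(3,4), lo=4 mid=5 ⇒ [-1,0,1,-2,3,6,5,4,7]
6>3: swap(5,5), hi=4 ⇒ [-1,0,1,-2,3,6,5,4,7]
done. lo=4 hi=4; arr=[-1,0,1,-2,3,6,5,4,7]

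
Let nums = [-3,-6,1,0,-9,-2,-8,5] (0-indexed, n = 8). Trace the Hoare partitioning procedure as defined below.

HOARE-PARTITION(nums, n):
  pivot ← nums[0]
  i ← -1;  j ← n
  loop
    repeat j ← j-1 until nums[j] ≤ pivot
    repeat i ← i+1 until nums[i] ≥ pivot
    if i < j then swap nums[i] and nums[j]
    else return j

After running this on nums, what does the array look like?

pivot=-3
j stops at 6 (-8), i stops at 0 (-3); swap ⇒ [-8,-6,1,0,-9,-2,-3,5]
j stops at 4 (-9), i stops at 2 (1); swap ⇒ [-8,-6,-9,0,1,-2,-3,5]
j stops at 2, i stops at 3; i≥j ⇒ return 2. nums=[-8,-6,-9,0,1,-2,-3,5]

[-8,-6,-9,0,1,-2,-3,5]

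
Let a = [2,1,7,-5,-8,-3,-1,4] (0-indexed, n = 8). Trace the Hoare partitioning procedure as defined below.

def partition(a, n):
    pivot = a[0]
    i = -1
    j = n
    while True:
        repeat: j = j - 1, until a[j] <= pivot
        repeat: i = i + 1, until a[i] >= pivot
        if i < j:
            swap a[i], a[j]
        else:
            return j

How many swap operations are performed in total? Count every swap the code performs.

2

pivot=2
j stops at 6 (-1), i stops at 0 (2); swap ⇒ [-1,1,7,-5,-8,-3,2,4]
j stops at 5 (-3), i stops at 2 (7); swap ⇒ [-1,1,-3,-5,-8,7,2,4]
j stops at 4, i stops at 5; i≥j ⇒ return 4. a=[-1,1,-3,-5,-8,7,2,4]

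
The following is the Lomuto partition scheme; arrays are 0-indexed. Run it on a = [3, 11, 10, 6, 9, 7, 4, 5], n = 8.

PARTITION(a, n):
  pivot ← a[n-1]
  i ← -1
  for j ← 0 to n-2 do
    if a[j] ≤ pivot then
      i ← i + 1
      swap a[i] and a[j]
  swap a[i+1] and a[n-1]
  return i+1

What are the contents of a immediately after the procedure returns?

[3, 4, 5, 6, 9, 7, 11, 10]

pivot=5, i=-1
j=0: 3≤5, i=0, swap(0,0) ⇒ [3, 11, 10, 6, 9, 7, 4, 5]
j=1: 11>5, skip
j=2: 10>5, skip
j=3: 6>5, skip
j=4: 9>5, skip
j=5: 7>5, skip
j=6: 4≤5, i=1, swap(1,6) ⇒ [3, 4, 10, 6, 9, 7, 11, 5]
swap(2,7) ⇒ [3, 4, 5, 6, 9, 7, 11, 10]; return 2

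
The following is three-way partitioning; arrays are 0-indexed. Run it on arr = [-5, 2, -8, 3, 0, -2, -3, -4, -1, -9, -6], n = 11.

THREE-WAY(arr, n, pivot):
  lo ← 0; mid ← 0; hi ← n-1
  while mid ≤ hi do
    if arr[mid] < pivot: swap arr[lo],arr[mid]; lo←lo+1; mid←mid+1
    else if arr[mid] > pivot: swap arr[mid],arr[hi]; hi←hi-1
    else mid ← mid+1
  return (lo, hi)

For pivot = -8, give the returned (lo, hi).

pivot = -8; lo=0, mid=0, hi=10
arr[mid]=-5>-8: swap arr[0],arr[10]; hi=9 → [-6, 2, -8, 3, 0, -2, -3, -4, -1, -9, -5]
arr[mid]=-6>-8: swap arr[0],arr[9]; hi=8 → [-9, 2, -8, 3, 0, -2, -3, -4, -1, -6, -5]
arr[mid]=-9<-8: swap arr[0],arr[0]; lo=1,mid=1 → [-9, 2, -8, 3, 0, -2, -3, -4, -1, -6, -5]
arr[mid]=2>-8: swap arr[1],arr[8]; hi=7 → [-9, -1, -8, 3, 0, -2, -3, -4, 2, -6, -5]
arr[mid]=-1>-8: swap arr[1],arr[7]; hi=6 → [-9, -4, -8, 3, 0, -2, -3, -1, 2, -6, -5]
arr[mid]=-4>-8: swap arr[1],arr[6]; hi=5 → [-9, -3, -8, 3, 0, -2, -4, -1, 2, -6, -5]
arr[mid]=-3>-8: swap arr[1],arr[5]; hi=4 → [-9, -2, -8, 3, 0, -3, -4, -1, 2, -6, -5]
arr[mid]=-2>-8: swap arr[1],arr[4]; hi=3 → [-9, 0, -8, 3, -2, -3, -4, -1, 2, -6, -5]
arr[mid]=0>-8: swap arr[1],arr[3]; hi=2 → [-9, 3, -8, 0, -2, -3, -4, -1, 2, -6, -5]
arr[mid]=3>-8: swap arr[1],arr[2]; hi=1 → [-9, -8, 3, 0, -2, -3, -4, -1, 2, -6, -5]
arr[mid]=-8=-8: mid=2
end: lo=1, hi=1; arr = [-9, -8, 3, 0, -2, -3, -4, -1, 2, -6, -5]

(1, 1)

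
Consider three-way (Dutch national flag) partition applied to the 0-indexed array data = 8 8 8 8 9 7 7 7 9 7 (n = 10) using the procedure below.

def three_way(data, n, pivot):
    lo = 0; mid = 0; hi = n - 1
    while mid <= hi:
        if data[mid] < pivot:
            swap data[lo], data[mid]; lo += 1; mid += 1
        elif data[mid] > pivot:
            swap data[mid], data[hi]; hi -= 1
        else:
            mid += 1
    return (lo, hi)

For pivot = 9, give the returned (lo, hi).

(8, 9)

lo=0 mid=0 hi=9
8<9: swap(0,0), lo=1 mid=1 ⇒ 8 8 8 8 9 7 7 7 9 7
8<9: swap(1,1), lo=2 mid=2 ⇒ 8 8 8 8 9 7 7 7 9 7
8<9: swap(2,2), lo=3 mid=3 ⇒ 8 8 8 8 9 7 7 7 9 7
8<9: swap(3,3), lo=4 mid=4 ⇒ 8 8 8 8 9 7 7 7 9 7
9=9: mid=5
7<9: swap(4,5), lo=5 mid=6 ⇒ 8 8 8 8 7 9 7 7 9 7
7<9: swap(5,6), lo=6 mid=7 ⇒ 8 8 8 8 7 7 9 7 9 7
7<9: swap(6,7), lo=7 mid=8 ⇒ 8 8 8 8 7 7 7 9 9 7
9=9: mid=9
7<9: swap(7,9), lo=8 mid=10 ⇒ 8 8 8 8 7 7 7 7 9 9
done. lo=8 hi=9; data=8 8 8 8 7 7 7 7 9 9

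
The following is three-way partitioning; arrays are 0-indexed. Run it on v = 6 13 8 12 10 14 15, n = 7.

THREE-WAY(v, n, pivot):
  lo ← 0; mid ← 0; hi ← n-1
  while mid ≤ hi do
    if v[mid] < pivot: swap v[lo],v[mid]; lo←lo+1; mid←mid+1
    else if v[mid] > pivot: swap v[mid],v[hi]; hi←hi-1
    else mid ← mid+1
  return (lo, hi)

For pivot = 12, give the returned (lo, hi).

pivot = 12; lo=0, mid=0, hi=6
v[mid]=6<12: swap v[0],v[0]; lo=1,mid=1 → 6 13 8 12 10 14 15
v[mid]=13>12: swap v[1],v[6]; hi=5 → 6 15 8 12 10 14 13
v[mid]=15>12: swap v[1],v[5]; hi=4 → 6 14 8 12 10 15 13
v[mid]=14>12: swap v[1],v[4]; hi=3 → 6 10 8 12 14 15 13
v[mid]=10<12: swap v[1],v[1]; lo=2,mid=2 → 6 10 8 12 14 15 13
v[mid]=8<12: swap v[2],v[2]; lo=3,mid=3 → 6 10 8 12 14 15 13
v[mid]=12=12: mid=4
end: lo=3, hi=3; v = 6 10 8 12 14 15 13

(3, 3)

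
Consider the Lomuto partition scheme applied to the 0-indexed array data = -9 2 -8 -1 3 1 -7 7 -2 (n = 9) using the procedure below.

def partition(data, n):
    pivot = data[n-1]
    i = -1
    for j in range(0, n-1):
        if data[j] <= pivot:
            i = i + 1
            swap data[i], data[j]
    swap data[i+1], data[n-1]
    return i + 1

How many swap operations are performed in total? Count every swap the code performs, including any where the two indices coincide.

4

pivot=-2, i=-1
j=0: -9≤-2, i=0, swap(0,0) ⇒ -9 2 -8 -1 3 1 -7 7 -2
j=1: 2>-2, skip
j=2: -8≤-2, i=1, swap(1,2) ⇒ -9 -8 2 -1 3 1 -7 7 -2
j=3: -1>-2, skip
j=4: 3>-2, skip
j=5: 1>-2, skip
j=6: -7≤-2, i=2, swap(2,6) ⇒ -9 -8 -7 -1 3 1 2 7 -2
j=7: 7>-2, skip
swap(3,8) ⇒ -9 -8 -7 -2 3 1 2 7 -1; return 3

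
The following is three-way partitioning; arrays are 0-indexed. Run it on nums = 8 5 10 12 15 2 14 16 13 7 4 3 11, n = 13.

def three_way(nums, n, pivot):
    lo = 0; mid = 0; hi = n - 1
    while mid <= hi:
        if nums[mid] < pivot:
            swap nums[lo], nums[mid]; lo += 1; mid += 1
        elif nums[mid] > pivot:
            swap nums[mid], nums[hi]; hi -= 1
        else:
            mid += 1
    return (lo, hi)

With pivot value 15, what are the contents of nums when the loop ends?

8 5 10 12 2 14 11 13 7 4 3 15 16

lo=0 mid=0 hi=12
8<15: swap(0,0), lo=1 mid=1 ⇒ 8 5 10 12 15 2 14 16 13 7 4 3 11
5<15: swap(1,1), lo=2 mid=2 ⇒ 8 5 10 12 15 2 14 16 13 7 4 3 11
10<15: swap(2,2), lo=3 mid=3 ⇒ 8 5 10 12 15 2 14 16 13 7 4 3 11
12<15: swap(3,3), lo=4 mid=4 ⇒ 8 5 10 12 15 2 14 16 13 7 4 3 11
15=15: mid=5
2<15: swap(4,5), lo=5 mid=6 ⇒ 8 5 10 12 2 15 14 16 13 7 4 3 11
14<15: swap(5,6), lo=6 mid=7 ⇒ 8 5 10 12 2 14 15 16 13 7 4 3 11
16>15: swap(7,12), hi=11 ⇒ 8 5 10 12 2 14 15 11 13 7 4 3 16
11<15: swap(6,7), lo=7 mid=8 ⇒ 8 5 10 12 2 14 11 15 13 7 4 3 16
13<15: swap(7,8), lo=8 mid=9 ⇒ 8 5 10 12 2 14 11 13 15 7 4 3 16
7<15: swap(8,9), lo=9 mid=10 ⇒ 8 5 10 12 2 14 11 13 7 15 4 3 16
4<15: swap(9,10), lo=10 mid=11 ⇒ 8 5 10 12 2 14 11 13 7 4 15 3 16
3<15: swap(10,11), lo=11 mid=12 ⇒ 8 5 10 12 2 14 11 13 7 4 3 15 16
done. lo=11 hi=11; nums=8 5 10 12 2 14 11 13 7 4 3 15 16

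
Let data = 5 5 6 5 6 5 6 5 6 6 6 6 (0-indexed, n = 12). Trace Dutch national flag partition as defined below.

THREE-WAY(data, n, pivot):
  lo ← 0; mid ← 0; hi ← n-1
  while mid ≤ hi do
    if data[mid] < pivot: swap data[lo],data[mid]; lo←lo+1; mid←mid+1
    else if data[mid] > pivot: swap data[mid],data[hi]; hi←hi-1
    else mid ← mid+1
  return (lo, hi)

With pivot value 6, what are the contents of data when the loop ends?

5 5 5 5 5 6 6 6 6 6 6 6

lo=0 mid=0 hi=11
5<6: swap(0,0), lo=1 mid=1 ⇒ 5 5 6 5 6 5 6 5 6 6 6 6
5<6: swap(1,1), lo=2 mid=2 ⇒ 5 5 6 5 6 5 6 5 6 6 6 6
6=6: mid=3
5<6: swap(2,3), lo=3 mid=4 ⇒ 5 5 5 6 6 5 6 5 6 6 6 6
6=6: mid=5
5<6: swap(3,5), lo=4 mid=6 ⇒ 5 5 5 5 6 6 6 5 6 6 6 6
6=6: mid=7
5<6: swap(4,7), lo=5 mid=8 ⇒ 5 5 5 5 5 6 6 6 6 6 6 6
6=6: mid=9
6=6: mid=10
6=6: mid=11
6=6: mid=12
done. lo=5 hi=11; data=5 5 5 5 5 6 6 6 6 6 6 6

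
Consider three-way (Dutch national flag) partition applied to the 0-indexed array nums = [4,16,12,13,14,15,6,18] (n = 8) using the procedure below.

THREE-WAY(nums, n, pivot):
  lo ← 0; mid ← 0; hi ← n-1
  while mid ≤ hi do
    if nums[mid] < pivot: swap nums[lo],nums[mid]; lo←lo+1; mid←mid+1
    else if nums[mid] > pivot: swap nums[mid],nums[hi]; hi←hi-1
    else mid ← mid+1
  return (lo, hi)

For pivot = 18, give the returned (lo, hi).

pivot = 18; lo=0, mid=0, hi=7
nums[mid]=4<18: swap nums[0],nums[0]; lo=1,mid=1 → [4,16,12,13,14,15,6,18]
nums[mid]=16<18: swap nums[1],nums[1]; lo=2,mid=2 → [4,16,12,13,14,15,6,18]
nums[mid]=12<18: swap nums[2],nums[2]; lo=3,mid=3 → [4,16,12,13,14,15,6,18]
nums[mid]=13<18: swap nums[3],nums[3]; lo=4,mid=4 → [4,16,12,13,14,15,6,18]
nums[mid]=14<18: swap nums[4],nums[4]; lo=5,mid=5 → [4,16,12,13,14,15,6,18]
nums[mid]=15<18: swap nums[5],nums[5]; lo=6,mid=6 → [4,16,12,13,14,15,6,18]
nums[mid]=6<18: swap nums[6],nums[6]; lo=7,mid=7 → [4,16,12,13,14,15,6,18]
nums[mid]=18=18: mid=8
end: lo=7, hi=7; nums = [4,16,12,13,14,15,6,18]

(7, 7)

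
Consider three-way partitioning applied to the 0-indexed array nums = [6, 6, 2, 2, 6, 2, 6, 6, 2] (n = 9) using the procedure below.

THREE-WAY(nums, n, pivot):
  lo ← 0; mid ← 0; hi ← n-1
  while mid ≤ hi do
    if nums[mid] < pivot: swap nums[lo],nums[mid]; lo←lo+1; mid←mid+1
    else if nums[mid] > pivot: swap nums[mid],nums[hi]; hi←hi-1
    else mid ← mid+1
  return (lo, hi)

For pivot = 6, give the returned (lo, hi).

(4, 8)

lo=0 mid=0 hi=8
6=6: mid=1
6=6: mid=2
2<6: swap(0,2), lo=1 mid=3 ⇒ [2, 6, 6, 2, 6, 2, 6, 6, 2]
2<6: swap(1,3), lo=2 mid=4 ⇒ [2, 2, 6, 6, 6, 2, 6, 6, 2]
6=6: mid=5
2<6: swap(2,5), lo=3 mid=6 ⇒ [2, 2, 2, 6, 6, 6, 6, 6, 2]
6=6: mid=7
6=6: mid=8
2<6: swap(3,8), lo=4 mid=9 ⇒ [2, 2, 2, 2, 6, 6, 6, 6, 6]
done. lo=4 hi=8; nums=[2, 2, 2, 2, 6, 6, 6, 6, 6]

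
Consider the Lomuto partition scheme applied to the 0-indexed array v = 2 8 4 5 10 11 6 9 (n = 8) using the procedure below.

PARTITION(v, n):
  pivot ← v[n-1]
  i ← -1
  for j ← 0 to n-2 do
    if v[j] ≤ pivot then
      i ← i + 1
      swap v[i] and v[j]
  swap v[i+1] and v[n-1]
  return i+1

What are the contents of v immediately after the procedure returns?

pivot = v[7] = 9; i = -1
j=0: v[0]=2 ≤ 9 → i=0, swap v[0],v[0] (no change) → 2 8 4 5 10 11 6 9
j=1: v[1]=8 ≤ 9 → i=1, swap v[1],v[1] (no change) → 2 8 4 5 10 11 6 9
j=2: v[2]=4 ≤ 9 → i=2, swap v[2],v[2] (no change) → 2 8 4 5 10 11 6 9
j=3: v[3]=5 ≤ 9 → i=3, swap v[3],v[3] (no change) → 2 8 4 5 10 11 6 9
j=4: v[4]=10 > 9 → no swap
j=5: v[5]=11 > 9 → no swap
j=6: v[6]=6 ≤ 9 → i=4, swap v[4],v[6] → 2 8 4 5 6 11 10 9
final swap v[5],v[7] → 2 8 4 5 6 9 10 11; return 5

2 8 4 5 6 9 10 11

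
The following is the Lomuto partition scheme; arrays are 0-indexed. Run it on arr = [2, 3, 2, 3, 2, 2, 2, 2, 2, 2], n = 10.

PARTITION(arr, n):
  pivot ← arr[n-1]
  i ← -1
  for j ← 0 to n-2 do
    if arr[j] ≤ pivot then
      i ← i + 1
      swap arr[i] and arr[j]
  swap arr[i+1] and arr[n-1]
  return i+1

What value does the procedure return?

pivot = arr[9] = 2; i = -1
j=0: arr[0]=2 ≤ 2 → i=0, swap arr[0],arr[0] (no change) → [2, 3, 2, 3, 2, 2, 2, 2, 2, 2]
j=1: arr[1]=3 > 2 → no swap
j=2: arr[2]=2 ≤ 2 → i=1, swap arr[1],arr[2] → [2, 2, 3, 3, 2, 2, 2, 2, 2, 2]
j=3: arr[3]=3 > 2 → no swap
j=4: arr[4]=2 ≤ 2 → i=2, swap arr[2],arr[4] → [2, 2, 2, 3, 3, 2, 2, 2, 2, 2]
j=5: arr[5]=2 ≤ 2 → i=3, swap arr[3],arr[5] → [2, 2, 2, 2, 3, 3, 2, 2, 2, 2]
j=6: arr[6]=2 ≤ 2 → i=4, swap arr[4],arr[6] → [2, 2, 2, 2, 2, 3, 3, 2, 2, 2]
j=7: arr[7]=2 ≤ 2 → i=5, swap arr[5],arr[7] → [2, 2, 2, 2, 2, 2, 3, 3, 2, 2]
j=8: arr[8]=2 ≤ 2 → i=6, swap arr[6],arr[8] → [2, 2, 2, 2, 2, 2, 2, 3, 3, 2]
final swap arr[7],arr[9] → [2, 2, 2, 2, 2, 2, 2, 2, 3, 3]; return 7

7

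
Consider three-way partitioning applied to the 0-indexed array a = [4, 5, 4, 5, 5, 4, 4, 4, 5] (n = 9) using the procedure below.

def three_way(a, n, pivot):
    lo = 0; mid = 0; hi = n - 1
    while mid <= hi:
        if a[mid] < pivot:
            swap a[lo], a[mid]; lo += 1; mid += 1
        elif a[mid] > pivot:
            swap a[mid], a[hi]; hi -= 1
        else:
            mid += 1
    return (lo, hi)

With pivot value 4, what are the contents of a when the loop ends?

[4, 4, 4, 4, 4, 5, 5, 5, 5]

lo=0 mid=0 hi=8
4=4: mid=1
5>4: swap(1,8), hi=7 ⇒ [4, 5, 4, 5, 5, 4, 4, 4, 5]
5>4: swap(1,7), hi=6 ⇒ [4, 4, 4, 5, 5, 4, 4, 5, 5]
4=4: mid=2
4=4: mid=3
5>4: swap(3,6), hi=5 ⇒ [4, 4, 4, 4, 5, 4, 5, 5, 5]
4=4: mid=4
5>4: swap(4,5), hi=4 ⇒ [4, 4, 4, 4, 4, 5, 5, 5, 5]
4=4: mid=5
done. lo=0 hi=4; a=[4, 4, 4, 4, 4, 5, 5, 5, 5]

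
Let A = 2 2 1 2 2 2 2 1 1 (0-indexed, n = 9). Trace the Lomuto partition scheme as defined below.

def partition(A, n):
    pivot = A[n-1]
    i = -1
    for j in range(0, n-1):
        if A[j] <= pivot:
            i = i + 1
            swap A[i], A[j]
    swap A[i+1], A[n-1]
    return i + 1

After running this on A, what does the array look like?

1 1 1 2 2 2 2 2 2

pivot=1, i=-1
j=0: 2>1, skip
j=1: 2>1, skip
j=2: 1≤1, i=0, swap(0,2) ⇒ 1 2 2 2 2 2 2 1 1
j=3: 2>1, skip
j=4: 2>1, skip
j=5: 2>1, skip
j=6: 2>1, skip
j=7: 1≤1, i=1, swap(1,7) ⇒ 1 1 2 2 2 2 2 2 1
swap(2,8) ⇒ 1 1 1 2 2 2 2 2 2; return 2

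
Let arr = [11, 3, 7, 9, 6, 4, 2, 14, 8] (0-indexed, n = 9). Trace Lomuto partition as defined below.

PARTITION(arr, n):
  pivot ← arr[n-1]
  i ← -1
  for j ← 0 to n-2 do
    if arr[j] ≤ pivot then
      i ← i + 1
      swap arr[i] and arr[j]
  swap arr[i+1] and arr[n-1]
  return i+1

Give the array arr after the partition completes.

[3, 7, 6, 4, 2, 8, 11, 14, 9]

pivot=8, i=-1
j=0: 11>8, skip
j=1: 3≤8, i=0, swap(0,1) ⇒ [3, 11, 7, 9, 6, 4, 2, 14, 8]
j=2: 7≤8, i=1, swap(1,2) ⇒ [3, 7, 11, 9, 6, 4, 2, 14, 8]
j=3: 9>8, skip
j=4: 6≤8, i=2, swap(2,4) ⇒ [3, 7, 6, 9, 11, 4, 2, 14, 8]
j=5: 4≤8, i=3, swap(3,5) ⇒ [3, 7, 6, 4, 11, 9, 2, 14, 8]
j=6: 2≤8, i=4, swap(4,6) ⇒ [3, 7, 6, 4, 2, 9, 11, 14, 8]
j=7: 14>8, skip
swap(5,8) ⇒ [3, 7, 6, 4, 2, 8, 11, 14, 9]; return 5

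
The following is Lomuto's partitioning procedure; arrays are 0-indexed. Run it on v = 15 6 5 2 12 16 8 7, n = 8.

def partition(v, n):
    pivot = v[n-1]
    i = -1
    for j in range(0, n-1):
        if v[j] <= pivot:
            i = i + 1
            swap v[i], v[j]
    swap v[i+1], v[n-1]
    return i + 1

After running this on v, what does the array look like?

pivot = v[7] = 7; i = -1
j=0: v[0]=15 > 7 → no swap
j=1: v[1]=6 ≤ 7 → i=0, swap v[0],v[1] → 6 15 5 2 12 16 8 7
j=2: v[2]=5 ≤ 7 → i=1, swap v[1],v[2] → 6 5 15 2 12 16 8 7
j=3: v[3]=2 ≤ 7 → i=2, swap v[2],v[3] → 6 5 2 15 12 16 8 7
j=4: v[4]=12 > 7 → no swap
j=5: v[5]=16 > 7 → no swap
j=6: v[6]=8 > 7 → no swap
final swap v[3],v[7] → 6 5 2 7 12 16 8 15; return 3

6 5 2 7 12 16 8 15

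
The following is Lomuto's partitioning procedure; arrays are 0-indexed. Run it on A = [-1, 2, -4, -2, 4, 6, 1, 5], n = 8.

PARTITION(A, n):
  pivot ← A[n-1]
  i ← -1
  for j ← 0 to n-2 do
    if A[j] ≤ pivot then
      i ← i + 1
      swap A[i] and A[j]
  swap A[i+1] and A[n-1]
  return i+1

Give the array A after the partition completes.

pivot=5, i=-1
j=0: -1≤5, i=0, swap(0,0) ⇒ [-1, 2, -4, -2, 4, 6, 1, 5]
j=1: 2≤5, i=1, swap(1,1) ⇒ [-1, 2, -4, -2, 4, 6, 1, 5]
j=2: -4≤5, i=2, swap(2,2) ⇒ [-1, 2, -4, -2, 4, 6, 1, 5]
j=3: -2≤5, i=3, swap(3,3) ⇒ [-1, 2, -4, -2, 4, 6, 1, 5]
j=4: 4≤5, i=4, swap(4,4) ⇒ [-1, 2, -4, -2, 4, 6, 1, 5]
j=5: 6>5, skip
j=6: 1≤5, i=5, swap(5,6) ⇒ [-1, 2, -4, -2, 4, 1, 6, 5]
swap(6,7) ⇒ [-1, 2, -4, -2, 4, 1, 5, 6]; return 6

[-1, 2, -4, -2, 4, 1, 5, 6]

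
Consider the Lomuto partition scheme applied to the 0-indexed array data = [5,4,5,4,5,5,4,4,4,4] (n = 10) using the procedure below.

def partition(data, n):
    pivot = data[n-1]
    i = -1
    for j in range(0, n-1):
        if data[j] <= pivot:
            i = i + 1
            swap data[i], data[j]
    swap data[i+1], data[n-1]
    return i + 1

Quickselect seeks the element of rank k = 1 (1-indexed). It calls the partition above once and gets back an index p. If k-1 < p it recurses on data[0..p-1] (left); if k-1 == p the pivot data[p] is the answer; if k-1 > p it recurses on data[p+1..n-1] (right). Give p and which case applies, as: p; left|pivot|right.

pivot=4, i=-1
j=0: 5>4, skip
j=1: 4≤4, i=0, swap(0,1) ⇒ [4,5,5,4,5,5,4,4,4,4]
j=2: 5>4, skip
j=3: 4≤4, i=1, swap(1,3) ⇒ [4,4,5,5,5,5,4,4,4,4]
j=4: 5>4, skip
j=5: 5>4, skip
j=6: 4≤4, i=2, swap(2,6) ⇒ [4,4,4,5,5,5,5,4,4,4]
j=7: 4≤4, i=3, swap(3,7) ⇒ [4,4,4,4,5,5,5,5,4,4]
j=8: 4≤4, i=4, swap(4,8) ⇒ [4,4,4,4,4,5,5,5,5,4]
swap(5,9) ⇒ [4,4,4,4,4,4,5,5,5,5]; return 5
p = 5; k-1 = 0 < 5 ⇒ left

5; left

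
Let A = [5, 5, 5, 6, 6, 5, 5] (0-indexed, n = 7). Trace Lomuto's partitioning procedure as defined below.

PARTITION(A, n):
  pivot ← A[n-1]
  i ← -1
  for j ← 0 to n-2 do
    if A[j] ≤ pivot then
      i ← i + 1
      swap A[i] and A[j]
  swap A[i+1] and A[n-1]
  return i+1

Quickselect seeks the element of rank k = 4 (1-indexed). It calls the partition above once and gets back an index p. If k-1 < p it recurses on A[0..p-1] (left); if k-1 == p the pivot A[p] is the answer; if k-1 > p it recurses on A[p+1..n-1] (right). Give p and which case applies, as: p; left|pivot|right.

pivot=5, i=-1
j=0: 5≤5, i=0, swap(0,0) ⇒ [5, 5, 5, 6, 6, 5, 5]
j=1: 5≤5, i=1, swap(1,1) ⇒ [5, 5, 5, 6, 6, 5, 5]
j=2: 5≤5, i=2, swap(2,2) ⇒ [5, 5, 5, 6, 6, 5, 5]
j=3: 6>5, skip
j=4: 6>5, skip
j=5: 5≤5, i=3, swap(3,5) ⇒ [5, 5, 5, 5, 6, 6, 5]
swap(4,6) ⇒ [5, 5, 5, 5, 5, 6, 6]; return 4
p = 4; k-1 = 3 < 4 ⇒ left

4; left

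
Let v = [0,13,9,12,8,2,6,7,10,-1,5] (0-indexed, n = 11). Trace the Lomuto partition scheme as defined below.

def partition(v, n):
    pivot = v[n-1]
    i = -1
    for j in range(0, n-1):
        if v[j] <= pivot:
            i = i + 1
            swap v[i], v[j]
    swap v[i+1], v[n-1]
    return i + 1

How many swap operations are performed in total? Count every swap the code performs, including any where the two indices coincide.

pivot = v[10] = 5; i = -1
j=0: v[0]=0 ≤ 5 → i=0, swap v[0],v[0] (no change) → [0,13,9,12,8,2,6,7,10,-1,5]
j=1: v[1]=13 > 5 → no swap
j=2: v[2]=9 > 5 → no swap
j=3: v[3]=12 > 5 → no swap
j=4: v[4]=8 > 5 → no swap
j=5: v[5]=2 ≤ 5 → i=1, swap v[1],v[5] → [0,2,9,12,8,13,6,7,10,-1,5]
j=6: v[6]=6 > 5 → no swap
j=7: v[7]=7 > 5 → no swap
j=8: v[8]=10 > 5 → no swap
j=9: v[9]=-1 ≤ 5 → i=2, swap v[2],v[9] → [0,2,-1,12,8,13,6,7,10,9,5]
final swap v[3],v[10] → [0,2,-1,5,8,13,6,7,10,9,12]; return 3

4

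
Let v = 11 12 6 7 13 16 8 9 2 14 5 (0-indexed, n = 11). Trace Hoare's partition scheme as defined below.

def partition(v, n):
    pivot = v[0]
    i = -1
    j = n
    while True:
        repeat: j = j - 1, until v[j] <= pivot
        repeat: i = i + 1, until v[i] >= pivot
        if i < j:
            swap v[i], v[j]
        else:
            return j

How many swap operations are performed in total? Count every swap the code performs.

pivot = v[0] = 11; i = -1, j = 11
j→10 (v[10]=5≤11), i→0 (v[0]=11≥11); i<j, swap → 5 12 6 7 13 16 8 9 2 14 11
j→8 (v[8]=2≤11), i→1 (v[1]=12≥11); i<j, swap → 5 2 6 7 13 16 8 9 12 14 11
j→7 (v[7]=9≤11), i→4 (v[4]=13≥11); i<j, swap → 5 2 6 7 9 16 8 13 12 14 11
j→6 (v[6]=8≤11), i→5 (v[5]=16≥11); i<j, swap → 5 2 6 7 9 8 16 13 12 14 11
j→5, i→6; i≥j, return j=5. v = 5 2 6 7 9 8 16 13 12 14 11

4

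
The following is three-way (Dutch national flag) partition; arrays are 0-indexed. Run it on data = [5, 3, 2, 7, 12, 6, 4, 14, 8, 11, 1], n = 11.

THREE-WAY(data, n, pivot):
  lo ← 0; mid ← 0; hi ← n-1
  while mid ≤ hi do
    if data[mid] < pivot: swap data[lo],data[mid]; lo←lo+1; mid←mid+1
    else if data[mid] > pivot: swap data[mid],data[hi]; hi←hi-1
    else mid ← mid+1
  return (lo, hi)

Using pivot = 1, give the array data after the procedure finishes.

[1, 2, 7, 12, 6, 4, 14, 8, 11, 3, 5]

lo=0 mid=0 hi=10
5>1: swap(0,10), hi=9 ⇒ [1, 3, 2, 7, 12, 6, 4, 14, 8, 11, 5]
1=1: mid=1
3>1: swap(1,9), hi=8 ⇒ [1, 11, 2, 7, 12, 6, 4, 14, 8, 3, 5]
11>1: swap(1,8), hi=7 ⇒ [1, 8, 2, 7, 12, 6, 4, 14, 11, 3, 5]
8>1: swap(1,7), hi=6 ⇒ [1, 14, 2, 7, 12, 6, 4, 8, 11, 3, 5]
14>1: swap(1,6), hi=5 ⇒ [1, 4, 2, 7, 12, 6, 14, 8, 11, 3, 5]
4>1: swap(1,5), hi=4 ⇒ [1, 6, 2, 7, 12, 4, 14, 8, 11, 3, 5]
6>1: swap(1,4), hi=3 ⇒ [1, 12, 2, 7, 6, 4, 14, 8, 11, 3, 5]
12>1: swap(1,3), hi=2 ⇒ [1, 7, 2, 12, 6, 4, 14, 8, 11, 3, 5]
7>1: swap(1,2), hi=1 ⇒ [1, 2, 7, 12, 6, 4, 14, 8, 11, 3, 5]
2>1: swap(1,1), hi=0 ⇒ [1, 2, 7, 12, 6, 4, 14, 8, 11, 3, 5]
done. lo=0 hi=0; data=[1, 2, 7, 12, 6, 4, 14, 8, 11, 3, 5]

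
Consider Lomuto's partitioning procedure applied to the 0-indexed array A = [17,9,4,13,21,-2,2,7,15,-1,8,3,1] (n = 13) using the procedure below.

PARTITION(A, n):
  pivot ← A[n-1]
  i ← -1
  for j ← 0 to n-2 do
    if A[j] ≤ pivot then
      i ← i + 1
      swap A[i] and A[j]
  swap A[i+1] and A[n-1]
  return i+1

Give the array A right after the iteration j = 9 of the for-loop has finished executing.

pivot = A[12] = 1; i = -1
j=0: A[0]=17 > 1 → no swap
j=1: A[1]=9 > 1 → no swap
j=2: A[2]=4 > 1 → no swap
j=3: A[3]=13 > 1 → no swap
j=4: A[4]=21 > 1 → no swap
j=5: A[5]=-2 ≤ 1 → i=0, swap A[0],A[5] → [-2,9,4,13,21,17,2,7,15,-1,8,3,1]
j=6: A[6]=2 > 1 → no swap
j=7: A[7]=7 > 1 → no swap
j=8: A[8]=15 > 1 → no swap
j=9: A[9]=-1 ≤ 1 → i=1, swap A[1],A[9] → [-2,-1,4,13,21,17,2,7,15,9,8,3,1]
(after j=9) A = [-2,-1,4,13,21,17,2,7,15,9,8,3,1]

[-2,-1,4,13,21,17,2,7,15,9,8,3,1]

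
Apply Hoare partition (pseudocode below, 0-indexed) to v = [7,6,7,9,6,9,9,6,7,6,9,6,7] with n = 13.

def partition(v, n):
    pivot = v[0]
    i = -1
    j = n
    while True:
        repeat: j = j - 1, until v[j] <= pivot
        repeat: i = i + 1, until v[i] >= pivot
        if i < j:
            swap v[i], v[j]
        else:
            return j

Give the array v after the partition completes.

pivot=7
j stops at 12 (7), i stops at 0 (7); swap ⇒ [7,6,7,9,6,9,9,6,7,6,9,6,7]
j stops at 11 (6), i stops at 2 (7); swap ⇒ [7,6,6,9,6,9,9,6,7,6,9,7,7]
j stops at 9 (6), i stops at 3 (9); swap ⇒ [7,6,6,6,6,9,9,6,7,9,9,7,7]
j stops at 8 (7), i stops at 5 (9); swap ⇒ [7,6,6,6,6,7,9,6,9,9,9,7,7]
j stops at 7 (6), i stops at 6 (9); swap ⇒ [7,6,6,6,6,7,6,9,9,9,9,7,7]
j stops at 6, i stops at 7; i≥j ⇒ return 6. v=[7,6,6,6,6,7,6,9,9,9,9,7,7]

[7,6,6,6,6,7,6,9,9,9,9,7,7]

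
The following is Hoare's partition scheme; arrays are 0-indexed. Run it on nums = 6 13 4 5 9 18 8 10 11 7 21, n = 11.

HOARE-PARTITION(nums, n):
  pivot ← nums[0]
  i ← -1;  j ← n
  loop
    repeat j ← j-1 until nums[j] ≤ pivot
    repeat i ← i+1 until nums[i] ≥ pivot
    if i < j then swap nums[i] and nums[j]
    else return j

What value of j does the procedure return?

1

pivot = nums[0] = 6; i = -1, j = 11
j→3 (nums[3]=5≤6), i→0 (nums[0]=6≥6); i<j, swap → 5 13 4 6 9 18 8 10 11 7 21
j→2 (nums[2]=4≤6), i→1 (nums[1]=13≥6); i<j, swap → 5 4 13 6 9 18 8 10 11 7 21
j→1, i→2; i≥j, return j=1. nums = 5 4 13 6 9 18 8 10 11 7 21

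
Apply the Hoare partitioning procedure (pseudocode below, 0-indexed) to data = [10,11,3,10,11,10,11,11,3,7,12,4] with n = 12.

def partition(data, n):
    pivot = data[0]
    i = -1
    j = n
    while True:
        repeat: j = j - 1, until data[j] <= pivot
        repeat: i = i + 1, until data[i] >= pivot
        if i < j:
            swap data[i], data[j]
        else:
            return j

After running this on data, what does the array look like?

pivot = data[0] = 10; i = -1, j = 12
j→11 (data[11]=4≤10), i→0 (data[0]=10≥10); i<j, swap → [4,11,3,10,11,10,11,11,3,7,12,10]
j→9 (data[9]=7≤10), i→1 (data[1]=11≥10); i<j, swap → [4,7,3,10,11,10,11,11,3,11,12,10]
j→8 (data[8]=3≤10), i→3 (data[3]=10≥10); i<j, swap → [4,7,3,3,11,10,11,11,10,11,12,10]
j→5 (data[5]=10≤10), i→4 (data[4]=11≥10); i<j, swap → [4,7,3,3,10,11,11,11,10,11,12,10]
j→4, i→5; i≥j, return j=4. data = [4,7,3,3,10,11,11,11,10,11,12,10]

[4,7,3,3,10,11,11,11,10,11,12,10]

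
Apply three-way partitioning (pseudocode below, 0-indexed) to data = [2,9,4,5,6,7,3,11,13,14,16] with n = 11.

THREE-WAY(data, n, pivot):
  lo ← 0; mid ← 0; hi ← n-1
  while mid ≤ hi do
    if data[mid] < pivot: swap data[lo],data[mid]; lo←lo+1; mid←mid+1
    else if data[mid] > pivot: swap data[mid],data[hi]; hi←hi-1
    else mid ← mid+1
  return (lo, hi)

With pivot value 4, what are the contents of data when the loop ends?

[2,3,4,6,7,5,11,13,14,16,9]

pivot = 4; lo=0, mid=0, hi=10
data[mid]=2<4: swap data[0],data[0]; lo=1,mid=1 → [2,9,4,5,6,7,3,11,13,14,16]
data[mid]=9>4: swap data[1],data[10]; hi=9 → [2,16,4,5,6,7,3,11,13,14,9]
data[mid]=16>4: swap data[1],data[9]; hi=8 → [2,14,4,5,6,7,3,11,13,16,9]
data[mid]=14>4: swap data[1],data[8]; hi=7 → [2,13,4,5,6,7,3,11,14,16,9]
data[mid]=13>4: swap data[1],data[7]; hi=6 → [2,11,4,5,6,7,3,13,14,16,9]
data[mid]=11>4: swap data[1],data[6]; hi=5 → [2,3,4,5,6,7,11,13,14,16,9]
data[mid]=3<4: swap data[1],data[1]; lo=2,mid=2 → [2,3,4,5,6,7,11,13,14,16,9]
data[mid]=4=4: mid=3
data[mid]=5>4: swap data[3],data[5]; hi=4 → [2,3,4,7,6,5,11,13,14,16,9]
data[mid]=7>4: swap data[3],data[4]; hi=3 → [2,3,4,6,7,5,11,13,14,16,9]
data[mid]=6>4: swap data[3],data[3]; hi=2 → [2,3,4,6,7,5,11,13,14,16,9]
end: lo=2, hi=2; data = [2,3,4,6,7,5,11,13,14,16,9]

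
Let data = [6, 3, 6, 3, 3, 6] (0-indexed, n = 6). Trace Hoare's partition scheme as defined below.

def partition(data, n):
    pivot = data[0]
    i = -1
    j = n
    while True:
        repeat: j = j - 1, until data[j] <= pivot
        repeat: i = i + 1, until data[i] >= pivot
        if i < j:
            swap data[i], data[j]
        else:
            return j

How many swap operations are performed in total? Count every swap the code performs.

pivot = data[0] = 6; i = -1, j = 6
j→5 (data[5]=6≤6), i→0 (data[0]=6≥6); i<j, swap → [6, 3, 6, 3, 3, 6]
j→4 (data[4]=3≤6), i→2 (data[2]=6≥6); i<j, swap → [6, 3, 3, 3, 6, 6]
j→3, i→4; i≥j, return j=3. data = [6, 3, 3, 3, 6, 6]

2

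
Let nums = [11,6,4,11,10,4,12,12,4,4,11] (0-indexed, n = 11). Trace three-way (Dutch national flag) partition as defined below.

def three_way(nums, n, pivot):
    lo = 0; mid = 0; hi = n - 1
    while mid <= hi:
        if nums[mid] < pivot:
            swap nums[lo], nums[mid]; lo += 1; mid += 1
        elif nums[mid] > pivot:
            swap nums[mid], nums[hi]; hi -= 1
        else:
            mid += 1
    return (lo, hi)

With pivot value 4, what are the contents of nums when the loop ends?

[4,4,4,4,10,12,12,11,6,11,11]

pivot = 4; lo=0, mid=0, hi=10
nums[mid]=11>4: swap nums[0],nums[10]; hi=9 → [11,6,4,11,10,4,12,12,4,4,11]
nums[mid]=11>4: swap nums[0],nums[9]; hi=8 → [4,6,4,11,10,4,12,12,4,11,11]
nums[mid]=4=4: mid=1
nums[mid]=6>4: swap nums[1],nums[8]; hi=7 → [4,4,4,11,10,4,12,12,6,11,11]
nums[mid]=4=4: mid=2
nums[mid]=4=4: mid=3
nums[mid]=11>4: swap nums[3],nums[7]; hi=6 → [4,4,4,12,10,4,12,11,6,11,11]
nums[mid]=12>4: swap nums[3],nums[6]; hi=5 → [4,4,4,12,10,4,12,11,6,11,11]
nums[mid]=12>4: swap nums[3],nums[5]; hi=4 → [4,4,4,4,10,12,12,11,6,11,11]
nums[mid]=4=4: mid=4
nums[mid]=10>4: swap nums[4],nums[4]; hi=3 → [4,4,4,4,10,12,12,11,6,11,11]
end: lo=0, hi=3; nums = [4,4,4,4,10,12,12,11,6,11,11]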